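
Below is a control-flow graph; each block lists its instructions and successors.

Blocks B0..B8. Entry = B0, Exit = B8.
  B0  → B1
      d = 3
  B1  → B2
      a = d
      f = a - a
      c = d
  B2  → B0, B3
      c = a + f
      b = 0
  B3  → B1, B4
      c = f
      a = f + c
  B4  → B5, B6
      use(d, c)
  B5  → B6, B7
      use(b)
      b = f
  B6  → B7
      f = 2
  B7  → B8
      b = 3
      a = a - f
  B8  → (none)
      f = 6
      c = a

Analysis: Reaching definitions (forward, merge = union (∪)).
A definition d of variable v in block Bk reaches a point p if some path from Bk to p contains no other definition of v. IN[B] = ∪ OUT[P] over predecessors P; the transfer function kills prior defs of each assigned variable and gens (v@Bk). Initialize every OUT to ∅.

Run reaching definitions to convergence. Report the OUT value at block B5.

Fixpoint table:
  B0:  IN={a@B1, b@B2, c@B2, d@B0, f@B1}  OUT={a@B1, b@B2, c@B2, d@B0, f@B1}
  B1:  IN={a@B1, a@B3, b@B2, c@B2, c@B3, d@B0, f@B1}  OUT={a@B1, b@B2, c@B1, d@B0, f@B1}
  B2:  IN={a@B1, b@B2, c@B1, d@B0, f@B1}  OUT={a@B1, b@B2, c@B2, d@B0, f@B1}
  B3:  IN={a@B1, b@B2, c@B2, d@B0, f@B1}  OUT={a@B3, b@B2, c@B3, d@B0, f@B1}
  B4:  IN={a@B3, b@B2, c@B3, d@B0, f@B1}  OUT={a@B3, b@B2, c@B3, d@B0, f@B1}
  B5:  IN={a@B3, b@B2, c@B3, d@B0, f@B1}  OUT={a@B3, b@B5, c@B3, d@B0, f@B1}
  B6:  IN={a@B3, b@B2, b@B5, c@B3, d@B0, f@B1}  OUT={a@B3, b@B2, b@B5, c@B3, d@B0, f@B6}
  B7:  IN={a@B3, b@B2, b@B5, c@B3, d@B0, f@B1, f@B6}  OUT={a@B7, b@B7, c@B3, d@B0, f@B1, f@B6}
  B8:  IN={a@B7, b@B7, c@B3, d@B0, f@B1, f@B6}  OUT={a@B7, b@B7, c@B8, d@B0, f@B8}

Merge at B5: IN[B5] = OUT[B4] = {a@B3, b@B2, c@B3, d@B0, f@B1}
Applying B5's transfer function to that IN value gives OUT[B5] (row B5 above).

Answer: {a@B3, b@B5, c@B3, d@B0, f@B1}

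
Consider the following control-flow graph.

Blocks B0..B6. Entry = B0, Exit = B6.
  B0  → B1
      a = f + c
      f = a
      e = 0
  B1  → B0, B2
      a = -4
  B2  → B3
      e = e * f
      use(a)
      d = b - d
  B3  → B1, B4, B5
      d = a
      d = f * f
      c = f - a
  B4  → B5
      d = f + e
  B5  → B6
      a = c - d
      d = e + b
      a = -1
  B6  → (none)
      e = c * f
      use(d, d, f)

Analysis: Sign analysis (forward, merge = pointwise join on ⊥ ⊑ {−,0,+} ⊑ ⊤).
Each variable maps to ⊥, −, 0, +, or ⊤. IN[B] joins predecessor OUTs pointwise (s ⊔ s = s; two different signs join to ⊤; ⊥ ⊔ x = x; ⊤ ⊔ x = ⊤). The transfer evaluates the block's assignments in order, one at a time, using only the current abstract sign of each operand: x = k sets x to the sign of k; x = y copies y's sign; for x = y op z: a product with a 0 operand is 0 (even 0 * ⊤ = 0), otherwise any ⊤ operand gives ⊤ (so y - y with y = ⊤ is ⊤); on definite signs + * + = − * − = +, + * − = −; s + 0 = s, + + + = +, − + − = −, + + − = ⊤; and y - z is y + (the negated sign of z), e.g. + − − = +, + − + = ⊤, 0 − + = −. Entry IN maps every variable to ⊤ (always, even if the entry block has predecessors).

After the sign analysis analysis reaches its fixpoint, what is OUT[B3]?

Per-block solution:
  B0:   IN=(all ⊤)   OUT={e:0; rest ⊤}
  B1:   IN={e:0; rest ⊤}   OUT={a:-, e:0; rest ⊤}
  B2:   IN={a:-, e:0; rest ⊤}   OUT={a:-, e:0; rest ⊤}
  B3:   IN={a:-, e:0; rest ⊤}   OUT={a:-, e:0; rest ⊤}
  B4:   IN={a:-, e:0; rest ⊤}   OUT={a:-, e:0; rest ⊤}
  B5:   IN={a:-, e:0; rest ⊤}   OUT={a:-, e:0; rest ⊤}
  B6:   IN={a:-, e:0; rest ⊤}   OUT={a:-; rest ⊤}

Merge at B3: IN[B3] = OUT[B2] = {a: -, b: ⊤, c: ⊤, d: ⊤, e: 0, f: ⊤}
Applying B3's transfer function to that IN value gives OUT[B3] (row B3 above).

Answer: {a: -, b: ⊤, c: ⊤, d: ⊤, e: 0, f: ⊤}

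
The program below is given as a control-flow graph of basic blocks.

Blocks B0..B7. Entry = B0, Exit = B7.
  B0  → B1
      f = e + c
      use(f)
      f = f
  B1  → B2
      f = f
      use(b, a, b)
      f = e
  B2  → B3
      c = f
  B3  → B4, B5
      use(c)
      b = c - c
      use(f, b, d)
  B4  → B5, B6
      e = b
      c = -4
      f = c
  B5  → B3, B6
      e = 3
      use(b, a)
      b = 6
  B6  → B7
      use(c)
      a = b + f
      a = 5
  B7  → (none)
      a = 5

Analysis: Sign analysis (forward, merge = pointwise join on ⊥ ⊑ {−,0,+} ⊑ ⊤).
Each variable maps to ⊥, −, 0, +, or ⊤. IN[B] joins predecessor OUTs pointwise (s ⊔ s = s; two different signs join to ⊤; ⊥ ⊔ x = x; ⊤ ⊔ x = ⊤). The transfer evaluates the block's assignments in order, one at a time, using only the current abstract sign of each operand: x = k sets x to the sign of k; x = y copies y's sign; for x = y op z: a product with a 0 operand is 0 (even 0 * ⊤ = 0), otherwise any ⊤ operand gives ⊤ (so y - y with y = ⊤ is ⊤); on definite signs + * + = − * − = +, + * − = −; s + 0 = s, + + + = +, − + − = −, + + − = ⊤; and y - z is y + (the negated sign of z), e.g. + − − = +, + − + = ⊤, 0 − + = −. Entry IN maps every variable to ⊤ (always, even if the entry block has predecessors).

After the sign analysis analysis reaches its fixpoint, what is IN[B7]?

Answer: {a: +, b: ⊤, c: ⊤, d: ⊤, e: ⊤, f: ⊤}

Trace:
Converged values:
  B0:   IN=(all ⊤)   OUT=(all ⊤)
  B1:   IN=(all ⊤)   OUT=(all ⊤)
  B2:   IN=(all ⊤)   OUT=(all ⊤)
  B3:   IN=(all ⊤)   OUT=(all ⊤)
  B4:   IN=(all ⊤)   OUT={c:-, f:-; rest ⊤}
  B5:   IN=(all ⊤)   OUT={b:+, e:+; rest ⊤}
  B6:   IN=(all ⊤)   OUT={a:+; rest ⊤}
  B7:   IN={a:+; rest ⊤}   OUT={a:+; rest ⊤}

Merge at B7: IN[B7] = OUT[B6] = {a: +, b: ⊤, c: ⊤, d: ⊤, e: ⊤, f: ⊤}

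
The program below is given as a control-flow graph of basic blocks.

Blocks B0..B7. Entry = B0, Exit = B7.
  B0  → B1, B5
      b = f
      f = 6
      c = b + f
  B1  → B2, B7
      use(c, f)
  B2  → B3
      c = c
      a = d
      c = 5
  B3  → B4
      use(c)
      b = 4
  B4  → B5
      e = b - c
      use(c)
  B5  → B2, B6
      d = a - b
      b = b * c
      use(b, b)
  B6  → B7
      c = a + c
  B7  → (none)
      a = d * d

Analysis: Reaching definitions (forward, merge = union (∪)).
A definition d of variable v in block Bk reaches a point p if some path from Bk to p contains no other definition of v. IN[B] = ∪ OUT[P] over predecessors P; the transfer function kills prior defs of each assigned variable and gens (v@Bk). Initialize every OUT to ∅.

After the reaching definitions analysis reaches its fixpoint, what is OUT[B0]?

Answer: {b@B0, c@B0, f@B0}

Derivation:
Per-block solution:
  B0:   IN={}   OUT={b@B0, c@B0, f@B0}
  B1:   IN={b@B0, c@B0, f@B0}   OUT={b@B0, c@B0, f@B0}
  B2:   IN={a@B2, b@B0, b@B5, c@B0, c@B2, d@B5, e@B4, f@B0}   OUT={a@B2, b@B0, b@B5, c@B2, d@B5, e@B4, f@B0}
  B3:   IN={a@B2, b@B0, b@B5, c@B2, d@B5, e@B4, f@B0}   OUT={a@B2, b@B3, c@B2, d@B5, e@B4, f@B0}
  B4:   IN={a@B2, b@B3, c@B2, d@B5, e@B4, f@B0}   OUT={a@B2, b@B3, c@B2, d@B5, e@B4, f@B0}
  B5:   IN={a@B2, b@B0, b@B3, c@B0, c@B2, d@B5, e@B4, f@B0}   OUT={a@B2, b@B5, c@B0, c@B2, d@B5, e@B4, f@B0}
  B6:   IN={a@B2, b@B5, c@B0, c@B2, d@B5, e@B4, f@B0}   OUT={a@B2, b@B5, c@B6, d@B5, e@B4, f@B0}
  B7:   IN={a@B2, b@B0, b@B5, c@B0, c@B6, d@B5, e@B4, f@B0}   OUT={a@B7, b@B0, b@B5, c@B0, c@B6, d@B5, e@B4, f@B0}

B0 is the boundary node: IN[B0] = {}
Applying B0's transfer function to that IN value gives OUT[B0] (row B0 above).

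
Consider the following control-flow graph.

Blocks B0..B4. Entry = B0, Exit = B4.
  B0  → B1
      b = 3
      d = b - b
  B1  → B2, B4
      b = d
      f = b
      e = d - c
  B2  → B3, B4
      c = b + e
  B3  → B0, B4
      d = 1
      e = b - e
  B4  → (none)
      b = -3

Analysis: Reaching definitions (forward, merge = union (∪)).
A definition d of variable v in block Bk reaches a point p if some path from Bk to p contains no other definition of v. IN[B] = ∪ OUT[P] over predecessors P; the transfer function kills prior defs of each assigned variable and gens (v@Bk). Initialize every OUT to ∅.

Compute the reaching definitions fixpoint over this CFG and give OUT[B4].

Answer: {b@B4, c@B2, d@B0, d@B3, e@B1, e@B3, f@B1}

Working:
Per-block solution:
  B0:  IN={b@B1, c@B2, d@B3, e@B3, f@B1}  OUT={b@B0, c@B2, d@B0, e@B3, f@B1}
  B1:  IN={b@B0, c@B2, d@B0, e@B3, f@B1}  OUT={b@B1, c@B2, d@B0, e@B1, f@B1}
  B2:  IN={b@B1, c@B2, d@B0, e@B1, f@B1}  OUT={b@B1, c@B2, d@B0, e@B1, f@B1}
  B3:  IN={b@B1, c@B2, d@B0, e@B1, f@B1}  OUT={b@B1, c@B2, d@B3, e@B3, f@B1}
  B4:  IN={b@B1, c@B2, d@B0, d@B3, e@B1, e@B3, f@B1}  OUT={b@B4, c@B2, d@B0, d@B3, e@B1, e@B3, f@B1}

Merge at B4: IN[B4] = OUT[B1] ⊔ OUT[B2] ⊔ OUT[B3] = {b@B1, c@B2, d@B0, d@B3, e@B1, e@B3, f@B1}
Applying B4's transfer function to that IN value gives OUT[B4] (row B4 above).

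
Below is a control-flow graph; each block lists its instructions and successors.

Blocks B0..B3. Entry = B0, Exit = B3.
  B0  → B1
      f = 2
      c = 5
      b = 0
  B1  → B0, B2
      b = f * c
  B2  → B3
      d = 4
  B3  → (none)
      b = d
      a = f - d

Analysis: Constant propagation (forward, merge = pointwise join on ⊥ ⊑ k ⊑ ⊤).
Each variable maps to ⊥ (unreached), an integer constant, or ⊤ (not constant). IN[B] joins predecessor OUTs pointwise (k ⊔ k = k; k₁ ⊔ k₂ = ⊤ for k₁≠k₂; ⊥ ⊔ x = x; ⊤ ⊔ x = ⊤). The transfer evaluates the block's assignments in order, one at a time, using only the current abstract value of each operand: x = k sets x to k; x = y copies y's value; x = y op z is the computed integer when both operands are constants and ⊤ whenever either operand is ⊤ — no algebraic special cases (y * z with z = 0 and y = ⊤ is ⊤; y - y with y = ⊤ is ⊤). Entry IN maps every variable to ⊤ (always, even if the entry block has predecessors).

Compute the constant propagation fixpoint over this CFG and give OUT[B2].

Converged values:
  B0:  IN=(all ⊤)  OUT={b:0, c:5, f:2; rest ⊤}
  B1:  IN={b:0, c:5, f:2; rest ⊤}  OUT={b:10, c:5, f:2; rest ⊤}
  B2:  IN={b:10, c:5, f:2; rest ⊤}  OUT={b:10, c:5, d:4, f:2; rest ⊤}
  B3:  IN={b:10, c:5, d:4, f:2; rest ⊤}  OUT={a:-2, b:4, c:5, d:4, f:2; rest ⊤}

Merge at B2: IN[B2] = OUT[B1] = {a: ⊤, b: 10, c: 5, d: ⊤, e: ⊤, f: 2}
Applying B2's transfer function to that IN value gives OUT[B2] (row B2 above).

Answer: {a: ⊤, b: 10, c: 5, d: 4, e: ⊤, f: 2}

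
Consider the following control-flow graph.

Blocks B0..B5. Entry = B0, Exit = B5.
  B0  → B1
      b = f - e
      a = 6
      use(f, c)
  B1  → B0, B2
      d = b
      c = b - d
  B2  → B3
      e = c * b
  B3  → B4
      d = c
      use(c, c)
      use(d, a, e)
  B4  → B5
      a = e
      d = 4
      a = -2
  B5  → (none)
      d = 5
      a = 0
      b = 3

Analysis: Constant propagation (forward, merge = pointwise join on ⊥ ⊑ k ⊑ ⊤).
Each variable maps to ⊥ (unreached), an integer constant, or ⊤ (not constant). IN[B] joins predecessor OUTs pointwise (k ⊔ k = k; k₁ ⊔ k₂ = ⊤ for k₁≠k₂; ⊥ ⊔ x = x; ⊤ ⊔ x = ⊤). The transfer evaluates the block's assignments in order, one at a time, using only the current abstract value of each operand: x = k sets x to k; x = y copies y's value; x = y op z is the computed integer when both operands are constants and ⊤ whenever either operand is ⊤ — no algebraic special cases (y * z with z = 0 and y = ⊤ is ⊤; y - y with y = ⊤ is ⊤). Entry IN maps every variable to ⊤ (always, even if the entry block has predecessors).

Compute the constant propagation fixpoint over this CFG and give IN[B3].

Answer: {a: 6, b: ⊤, c: ⊤, d: ⊤, e: ⊤, f: ⊤}

Derivation:
Fixpoint table:
  B0:  IN=(all ⊤)  OUT={a:6; rest ⊤}
  B1:  IN={a:6; rest ⊤}  OUT={a:6; rest ⊤}
  B2:  IN={a:6; rest ⊤}  OUT={a:6; rest ⊤}
  B3:  IN={a:6; rest ⊤}  OUT={a:6; rest ⊤}
  B4:  IN={a:6; rest ⊤}  OUT={a:-2, d:4; rest ⊤}
  B5:  IN={a:-2, d:4; rest ⊤}  OUT={a:0, b:3, d:5; rest ⊤}

Merge at B3: IN[B3] = OUT[B2] = {a: 6, b: ⊤, c: ⊤, d: ⊤, e: ⊤, f: ⊤}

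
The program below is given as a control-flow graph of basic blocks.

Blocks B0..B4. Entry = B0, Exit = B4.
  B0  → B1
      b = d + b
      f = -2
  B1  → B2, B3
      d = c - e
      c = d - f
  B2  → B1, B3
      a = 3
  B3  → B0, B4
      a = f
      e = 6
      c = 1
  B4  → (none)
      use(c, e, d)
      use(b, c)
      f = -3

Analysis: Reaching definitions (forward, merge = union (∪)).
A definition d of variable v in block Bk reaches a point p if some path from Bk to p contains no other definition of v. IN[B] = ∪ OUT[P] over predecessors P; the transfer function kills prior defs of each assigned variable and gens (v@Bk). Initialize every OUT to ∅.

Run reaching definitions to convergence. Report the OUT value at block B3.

Answer: {a@B3, b@B0, c@B3, d@B1, e@B3, f@B0}

Working:
Converged values:
  B0:   IN={a@B3, b@B0, c@B3, d@B1, e@B3, f@B0}   OUT={a@B3, b@B0, c@B3, d@B1, e@B3, f@B0}
  B1:   IN={a@B2, a@B3, b@B0, c@B1, c@B3, d@B1, e@B3, f@B0}   OUT={a@B2, a@B3, b@B0, c@B1, d@B1, e@B3, f@B0}
  B2:   IN={a@B2, a@B3, b@B0, c@B1, d@B1, e@B3, f@B0}   OUT={a@B2, b@B0, c@B1, d@B1, e@B3, f@B0}
  B3:   IN={a@B2, a@B3, b@B0, c@B1, d@B1, e@B3, f@B0}   OUT={a@B3, b@B0, c@B3, d@B1, e@B3, f@B0}
  B4:   IN={a@B3, b@B0, c@B3, d@B1, e@B3, f@B0}   OUT={a@B3, b@B0, c@B3, d@B1, e@B3, f@B4}

Merge at B3: IN[B3] = OUT[B1] ⊔ OUT[B2] = {a@B2, a@B3, b@B0, c@B1, d@B1, e@B3, f@B0}
Applying B3's transfer function to that IN value gives OUT[B3] (row B3 above).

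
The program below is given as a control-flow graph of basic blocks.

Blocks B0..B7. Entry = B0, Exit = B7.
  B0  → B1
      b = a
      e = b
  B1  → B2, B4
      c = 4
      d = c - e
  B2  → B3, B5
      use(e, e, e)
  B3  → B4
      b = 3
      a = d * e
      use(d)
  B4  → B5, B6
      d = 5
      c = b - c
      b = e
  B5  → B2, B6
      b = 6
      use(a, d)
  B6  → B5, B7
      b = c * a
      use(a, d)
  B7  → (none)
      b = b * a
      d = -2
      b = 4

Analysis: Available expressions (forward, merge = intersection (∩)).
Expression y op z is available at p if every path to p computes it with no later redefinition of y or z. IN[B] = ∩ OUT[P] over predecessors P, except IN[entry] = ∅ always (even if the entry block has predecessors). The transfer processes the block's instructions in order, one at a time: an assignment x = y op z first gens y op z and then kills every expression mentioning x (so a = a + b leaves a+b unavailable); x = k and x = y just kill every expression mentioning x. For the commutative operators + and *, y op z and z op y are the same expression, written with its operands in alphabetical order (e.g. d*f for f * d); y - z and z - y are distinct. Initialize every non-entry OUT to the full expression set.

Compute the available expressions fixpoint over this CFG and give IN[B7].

Fixpoint table:
  B0:  IN={}  OUT={}
  B1:  IN={}  OUT={c-e}
  B2:  IN={}  OUT={}
  B3:  IN={}  OUT={d*e}
  B4:  IN={}  OUT={}
  B5:  IN={}  OUT={}
  B6:  IN={}  OUT={a*c}
  B7:  IN={a*c}  OUT={a*c}

Merge at B7: IN[B7] = OUT[B6] = {a*c}

Answer: {a*c}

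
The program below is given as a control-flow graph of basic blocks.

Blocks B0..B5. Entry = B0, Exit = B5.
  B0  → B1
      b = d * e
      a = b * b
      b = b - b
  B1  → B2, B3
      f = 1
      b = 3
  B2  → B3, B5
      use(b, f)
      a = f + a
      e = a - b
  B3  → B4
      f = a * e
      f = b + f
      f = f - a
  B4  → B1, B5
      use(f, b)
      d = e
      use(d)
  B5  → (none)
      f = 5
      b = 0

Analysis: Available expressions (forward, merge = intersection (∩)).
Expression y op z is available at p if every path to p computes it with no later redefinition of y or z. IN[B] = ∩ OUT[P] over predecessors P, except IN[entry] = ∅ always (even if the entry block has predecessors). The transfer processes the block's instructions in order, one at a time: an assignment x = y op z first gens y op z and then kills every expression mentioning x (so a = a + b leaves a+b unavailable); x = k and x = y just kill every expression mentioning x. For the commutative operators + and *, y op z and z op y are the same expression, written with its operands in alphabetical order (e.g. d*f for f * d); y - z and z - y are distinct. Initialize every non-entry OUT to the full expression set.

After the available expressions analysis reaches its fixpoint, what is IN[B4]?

Answer: {a*e}

Working:
Per-block solution:
  B0: | IN={} | OUT={d*e}
  B1: | IN={} | OUT={}
  B2: | IN={} | OUT={a-b}
  B3: | IN={} | OUT={a*e}
  B4: | IN={a*e} | OUT={a*e}
  B5: | IN={} | OUT={}

Merge at B4: IN[B4] = OUT[B3] = {a*e}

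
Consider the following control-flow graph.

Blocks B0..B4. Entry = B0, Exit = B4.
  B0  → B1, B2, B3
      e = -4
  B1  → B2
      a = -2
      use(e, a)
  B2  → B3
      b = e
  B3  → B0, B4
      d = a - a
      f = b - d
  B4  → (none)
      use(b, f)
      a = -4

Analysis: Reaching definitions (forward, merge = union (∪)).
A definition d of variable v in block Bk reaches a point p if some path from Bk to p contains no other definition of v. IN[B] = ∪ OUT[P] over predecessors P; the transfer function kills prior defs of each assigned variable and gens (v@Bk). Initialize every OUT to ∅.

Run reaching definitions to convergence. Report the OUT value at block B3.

Answer: {a@B1, b@B2, d@B3, e@B0, f@B3}

Derivation:
Per-block solution:
  B0:   IN={a@B1, b@B2, d@B3, e@B0, f@B3}   OUT={a@B1, b@B2, d@B3, e@B0, f@B3}
  B1:   IN={a@B1, b@B2, d@B3, e@B0, f@B3}   OUT={a@B1, b@B2, d@B3, e@B0, f@B3}
  B2:   IN={a@B1, b@B2, d@B3, e@B0, f@B3}   OUT={a@B1, b@B2, d@B3, e@B0, f@B3}
  B3:   IN={a@B1, b@B2, d@B3, e@B0, f@B3}   OUT={a@B1, b@B2, d@B3, e@B0, f@B3}
  B4:   IN={a@B1, b@B2, d@B3, e@B0, f@B3}   OUT={a@B4, b@B2, d@B3, e@B0, f@B3}

Merge at B3: IN[B3] = OUT[B0] ⊔ OUT[B2] = {a@B1, b@B2, d@B3, e@B0, f@B3}
Applying B3's transfer function to that IN value gives OUT[B3] (row B3 above).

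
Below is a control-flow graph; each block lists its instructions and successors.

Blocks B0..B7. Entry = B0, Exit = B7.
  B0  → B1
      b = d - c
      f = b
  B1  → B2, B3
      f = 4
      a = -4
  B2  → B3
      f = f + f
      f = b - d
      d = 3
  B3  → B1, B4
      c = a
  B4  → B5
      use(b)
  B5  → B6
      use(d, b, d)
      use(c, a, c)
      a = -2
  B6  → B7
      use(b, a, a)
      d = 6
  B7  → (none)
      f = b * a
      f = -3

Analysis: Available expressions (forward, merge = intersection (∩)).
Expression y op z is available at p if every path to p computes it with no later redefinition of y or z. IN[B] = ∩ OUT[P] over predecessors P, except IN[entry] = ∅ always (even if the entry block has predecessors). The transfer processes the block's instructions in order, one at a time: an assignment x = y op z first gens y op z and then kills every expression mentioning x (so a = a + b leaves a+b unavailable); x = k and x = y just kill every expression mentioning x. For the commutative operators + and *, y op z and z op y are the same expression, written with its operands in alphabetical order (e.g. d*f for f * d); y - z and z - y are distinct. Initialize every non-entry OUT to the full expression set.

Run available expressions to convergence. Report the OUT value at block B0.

Converged values:
  B0:  IN={}  OUT={d-c}
  B1:  IN={}  OUT={}
  B2:  IN={}  OUT={}
  B3:  IN={}  OUT={}
  B4:  IN={}  OUT={}
  B5:  IN={}  OUT={}
  B6:  IN={}  OUT={}
  B7:  IN={}  OUT={a*b}

B0 is the boundary node: IN[B0] = {}
Applying B0's transfer function to that IN value gives OUT[B0] (row B0 above).

Answer: {d-c}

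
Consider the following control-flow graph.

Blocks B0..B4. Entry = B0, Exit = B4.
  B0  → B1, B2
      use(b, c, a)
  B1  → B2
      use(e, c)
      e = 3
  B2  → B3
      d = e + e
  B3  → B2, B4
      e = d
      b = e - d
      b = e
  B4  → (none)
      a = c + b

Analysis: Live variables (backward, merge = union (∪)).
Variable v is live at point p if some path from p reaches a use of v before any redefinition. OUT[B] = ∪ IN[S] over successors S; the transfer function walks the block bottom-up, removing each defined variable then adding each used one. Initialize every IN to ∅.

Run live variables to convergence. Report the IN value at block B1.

Converged values:
  B0:  IN={a, b, c, e}  OUT={c, e}
  B1:  IN={c, e}  OUT={c, e}
  B2:  IN={c, e}  OUT={c, d}
  B3:  IN={c, d}  OUT={b, c, e}
  B4:  IN={b, c}  OUT={}

Merge at B1: OUT[B1] = IN[B2] = {c, e}
Applying B1's transfer function to that OUT value gives IN[B1] (row B1 above).

Answer: {c, e}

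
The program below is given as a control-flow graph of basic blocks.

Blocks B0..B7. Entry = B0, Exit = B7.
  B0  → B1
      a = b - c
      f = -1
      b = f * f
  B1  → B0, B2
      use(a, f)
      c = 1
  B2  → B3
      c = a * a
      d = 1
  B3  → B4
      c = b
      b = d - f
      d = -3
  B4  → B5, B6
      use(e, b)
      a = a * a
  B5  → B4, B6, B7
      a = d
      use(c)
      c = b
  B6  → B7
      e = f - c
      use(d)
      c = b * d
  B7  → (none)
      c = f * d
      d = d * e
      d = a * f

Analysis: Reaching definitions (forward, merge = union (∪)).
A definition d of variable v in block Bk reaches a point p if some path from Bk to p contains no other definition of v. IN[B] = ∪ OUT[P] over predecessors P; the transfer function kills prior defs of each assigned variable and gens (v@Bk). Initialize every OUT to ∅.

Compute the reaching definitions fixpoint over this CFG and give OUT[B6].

Per-block solution:
  B0:  IN={a@B0, b@B0, c@B1, f@B0}  OUT={a@B0, b@B0, c@B1, f@B0}
  B1:  IN={a@B0, b@B0, c@B1, f@B0}  OUT={a@B0, b@B0, c@B1, f@B0}
  B2:  IN={a@B0, b@B0, c@B1, f@B0}  OUT={a@B0, b@B0, c@B2, d@B2, f@B0}
  B3:  IN={a@B0, b@B0, c@B2, d@B2, f@B0}  OUT={a@B0, b@B3, c@B3, d@B3, f@B0}
  B4:  IN={a@B0, a@B5, b@B3, c@B3, c@B5, d@B3, f@B0}  OUT={a@B4, b@B3, c@B3, c@B5, d@B3, f@B0}
  B5:  IN={a@B4, b@B3, c@B3, c@B5, d@B3, f@B0}  OUT={a@B5, b@B3, c@B5, d@B3, f@B0}
  B6:  IN={a@B4, a@B5, b@B3, c@B3, c@B5, d@B3, f@B0}  OUT={a@B4, a@B5, b@B3, c@B6, d@B3, e@B6, f@B0}
  B7:  IN={a@B4, a@B5, b@B3, c@B5, c@B6, d@B3, e@B6, f@B0}  OUT={a@B4, a@B5, b@B3, c@B7, d@B7, e@B6, f@B0}

Merge at B6: IN[B6] = OUT[B4] ⊔ OUT[B5] = {a@B4, a@B5, b@B3, c@B3, c@B5, d@B3, f@B0}
Applying B6's transfer function to that IN value gives OUT[B6] (row B6 above).

Answer: {a@B4, a@B5, b@B3, c@B6, d@B3, e@B6, f@B0}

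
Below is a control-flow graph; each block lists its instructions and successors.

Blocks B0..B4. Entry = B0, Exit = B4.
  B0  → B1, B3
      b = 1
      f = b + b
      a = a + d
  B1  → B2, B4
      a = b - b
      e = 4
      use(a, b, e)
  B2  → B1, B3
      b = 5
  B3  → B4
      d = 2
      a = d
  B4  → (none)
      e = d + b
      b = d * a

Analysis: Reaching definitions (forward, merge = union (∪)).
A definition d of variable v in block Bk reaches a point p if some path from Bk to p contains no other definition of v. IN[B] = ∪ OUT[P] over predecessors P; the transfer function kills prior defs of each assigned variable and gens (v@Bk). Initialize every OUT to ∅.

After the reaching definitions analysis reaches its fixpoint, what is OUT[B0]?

Answer: {a@B0, b@B0, f@B0}

Derivation:
Converged values:
  B0: | IN={} | OUT={a@B0, b@B0, f@B0}
  B1: | IN={a@B0, a@B1, b@B0, b@B2, e@B1, f@B0} | OUT={a@B1, b@B0, b@B2, e@B1, f@B0}
  B2: | IN={a@B1, b@B0, b@B2, e@B1, f@B0} | OUT={a@B1, b@B2, e@B1, f@B0}
  B3: | IN={a@B0, a@B1, b@B0, b@B2, e@B1, f@B0} | OUT={a@B3, b@B0, b@B2, d@B3, e@B1, f@B0}
  B4: | IN={a@B1, a@B3, b@B0, b@B2, d@B3, e@B1, f@B0} | OUT={a@B1, a@B3, b@B4, d@B3, e@B4, f@B0}

B0 is the boundary node: IN[B0] = {}
Applying B0's transfer function to that IN value gives OUT[B0] (row B0 above).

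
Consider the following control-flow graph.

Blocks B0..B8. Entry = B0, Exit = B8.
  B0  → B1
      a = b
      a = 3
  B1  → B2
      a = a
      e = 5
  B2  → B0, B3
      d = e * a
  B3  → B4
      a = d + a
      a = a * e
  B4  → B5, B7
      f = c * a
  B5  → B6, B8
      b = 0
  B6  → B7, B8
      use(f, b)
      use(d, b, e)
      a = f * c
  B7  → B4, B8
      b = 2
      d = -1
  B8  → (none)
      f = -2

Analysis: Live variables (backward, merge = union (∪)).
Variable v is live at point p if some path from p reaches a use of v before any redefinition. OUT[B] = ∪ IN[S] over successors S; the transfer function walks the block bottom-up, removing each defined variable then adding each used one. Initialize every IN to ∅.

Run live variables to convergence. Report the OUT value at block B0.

Per-block solution:
  B0:  IN={b, c}  OUT={a, b, c}
  B1:  IN={a, b, c}  OUT={a, b, c, e}
  B2:  IN={a, b, c, e}  OUT={a, b, c, d, e}
  B3:  IN={a, c, d, e}  OUT={a, c, d, e}
  B4:  IN={a, c, d, e}  OUT={a, c, d, e, f}
  B5:  IN={c, d, e, f}  OUT={b, c, d, e, f}
  B6:  IN={b, c, d, e, f}  OUT={a, c, e}
  B7:  IN={a, c, e}  OUT={a, c, d, e}
  B8:  IN={}  OUT={}

Merge at B0: OUT[B0] = IN[B1] = {a, b, c}

Answer: {a, b, c}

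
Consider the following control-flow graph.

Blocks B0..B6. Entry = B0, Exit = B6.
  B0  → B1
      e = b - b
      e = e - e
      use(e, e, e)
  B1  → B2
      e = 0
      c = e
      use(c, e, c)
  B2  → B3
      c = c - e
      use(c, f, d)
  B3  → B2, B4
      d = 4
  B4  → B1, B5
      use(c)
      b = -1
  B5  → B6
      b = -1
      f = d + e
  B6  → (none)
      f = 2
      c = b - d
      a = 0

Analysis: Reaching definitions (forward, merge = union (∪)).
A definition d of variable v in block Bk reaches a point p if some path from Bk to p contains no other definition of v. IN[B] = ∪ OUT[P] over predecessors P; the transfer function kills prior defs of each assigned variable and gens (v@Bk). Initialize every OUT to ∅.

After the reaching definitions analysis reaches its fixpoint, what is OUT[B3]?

Converged values:
  B0:  IN={}  OUT={e@B0}
  B1:  IN={b@B4, c@B2, d@B3, e@B0, e@B1}  OUT={b@B4, c@B1, d@B3, e@B1}
  B2:  IN={b@B4, c@B1, c@B2, d@B3, e@B1}  OUT={b@B4, c@B2, d@B3, e@B1}
  B3:  IN={b@B4, c@B2, d@B3, e@B1}  OUT={b@B4, c@B2, d@B3, e@B1}
  B4:  IN={b@B4, c@B2, d@B3, e@B1}  OUT={b@B4, c@B2, d@B3, e@B1}
  B5:  IN={b@B4, c@B2, d@B3, e@B1}  OUT={b@B5, c@B2, d@B3, e@B1, f@B5}
  B6:  IN={b@B5, c@B2, d@B3, e@B1, f@B5}  OUT={a@B6, b@B5, c@B6, d@B3, e@B1, f@B6}

Merge at B3: IN[B3] = OUT[B2] = {b@B4, c@B2, d@B3, e@B1}
Applying B3's transfer function to that IN value gives OUT[B3] (row B3 above).

Answer: {b@B4, c@B2, d@B3, e@B1}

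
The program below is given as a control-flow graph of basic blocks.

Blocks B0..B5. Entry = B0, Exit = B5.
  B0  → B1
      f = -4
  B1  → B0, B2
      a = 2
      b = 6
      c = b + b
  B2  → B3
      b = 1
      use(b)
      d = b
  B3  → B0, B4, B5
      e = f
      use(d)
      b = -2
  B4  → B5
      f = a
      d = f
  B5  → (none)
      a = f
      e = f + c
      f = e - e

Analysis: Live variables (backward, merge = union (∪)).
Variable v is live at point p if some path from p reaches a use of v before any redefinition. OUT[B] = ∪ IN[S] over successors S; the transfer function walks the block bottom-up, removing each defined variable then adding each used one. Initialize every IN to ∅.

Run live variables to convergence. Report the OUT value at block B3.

Fixpoint table:
  B0:   IN={}   OUT={f}
  B1:   IN={f}   OUT={a, c, f}
  B2:   IN={a, c, f}   OUT={a, c, d, f}
  B3:   IN={a, c, d, f}   OUT={a, c, f}
  B4:   IN={a, c}   OUT={c, f}
  B5:   IN={c, f}   OUT={}

Merge at B3: OUT[B3] = IN[B0] ⊔ IN[B4] ⊔ IN[B5] = {a, c, f}

Answer: {a, c, f}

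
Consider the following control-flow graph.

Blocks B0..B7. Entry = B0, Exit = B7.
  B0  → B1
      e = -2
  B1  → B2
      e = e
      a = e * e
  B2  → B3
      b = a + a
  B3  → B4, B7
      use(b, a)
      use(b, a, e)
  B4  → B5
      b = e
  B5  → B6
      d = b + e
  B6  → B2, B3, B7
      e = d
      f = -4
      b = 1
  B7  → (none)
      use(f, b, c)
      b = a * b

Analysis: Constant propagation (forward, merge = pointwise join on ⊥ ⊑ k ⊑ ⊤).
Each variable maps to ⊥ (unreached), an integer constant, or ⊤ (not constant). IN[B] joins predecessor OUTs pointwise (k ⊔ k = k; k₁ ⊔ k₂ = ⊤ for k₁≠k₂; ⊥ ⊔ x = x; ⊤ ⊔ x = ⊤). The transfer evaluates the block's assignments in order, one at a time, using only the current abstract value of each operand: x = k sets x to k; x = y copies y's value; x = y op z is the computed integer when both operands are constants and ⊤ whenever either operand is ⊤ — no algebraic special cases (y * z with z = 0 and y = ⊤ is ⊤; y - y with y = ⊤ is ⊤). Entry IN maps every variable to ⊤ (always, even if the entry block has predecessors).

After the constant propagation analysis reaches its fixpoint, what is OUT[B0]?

Per-block solution:
  B0: | IN=(all ⊤) | OUT={e:-2; rest ⊤}
  B1: | IN={e:-2; rest ⊤} | OUT={a:4, e:-2; rest ⊤}
  B2: | IN={a:4; rest ⊤} | OUT={a:4, b:8; rest ⊤}
  B3: | IN={a:4; rest ⊤} | OUT={a:4; rest ⊤}
  B4: | IN={a:4; rest ⊤} | OUT={a:4; rest ⊤}
  B5: | IN={a:4; rest ⊤} | OUT={a:4; rest ⊤}
  B6: | IN={a:4; rest ⊤} | OUT={a:4, b:1, f:-4; rest ⊤}
  B7: | IN={a:4; rest ⊤} | OUT={a:4; rest ⊤}

B0 is the boundary node: IN[B0] = {a: ⊤, b: ⊤, c: ⊤, d: ⊤, e: ⊤, f: ⊤}
Applying B0's transfer function to that IN value gives OUT[B0] (row B0 above).

Answer: {a: ⊤, b: ⊤, c: ⊤, d: ⊤, e: -2, f: ⊤}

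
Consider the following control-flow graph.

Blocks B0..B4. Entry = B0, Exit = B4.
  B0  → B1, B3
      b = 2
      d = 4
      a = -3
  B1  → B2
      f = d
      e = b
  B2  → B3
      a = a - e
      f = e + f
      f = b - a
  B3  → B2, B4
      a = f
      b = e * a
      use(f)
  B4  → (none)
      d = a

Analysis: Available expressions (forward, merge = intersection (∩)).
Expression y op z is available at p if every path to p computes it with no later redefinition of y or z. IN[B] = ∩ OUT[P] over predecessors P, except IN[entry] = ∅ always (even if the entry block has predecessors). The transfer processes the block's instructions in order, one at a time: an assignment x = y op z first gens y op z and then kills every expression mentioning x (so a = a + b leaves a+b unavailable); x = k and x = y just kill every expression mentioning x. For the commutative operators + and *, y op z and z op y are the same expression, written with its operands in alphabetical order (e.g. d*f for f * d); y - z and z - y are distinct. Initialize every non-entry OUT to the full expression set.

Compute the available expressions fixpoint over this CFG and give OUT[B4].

Answer: {a*e}

Working:
Fixpoint table:
  B0:  IN={}  OUT={}
  B1:  IN={}  OUT={}
  B2:  IN={}  OUT={b-a}
  B3:  IN={}  OUT={a*e}
  B4:  IN={a*e}  OUT={a*e}

Merge at B4: IN[B4] = OUT[B3] = {a*e}
Applying B4's transfer function to that IN value gives OUT[B4] (row B4 above).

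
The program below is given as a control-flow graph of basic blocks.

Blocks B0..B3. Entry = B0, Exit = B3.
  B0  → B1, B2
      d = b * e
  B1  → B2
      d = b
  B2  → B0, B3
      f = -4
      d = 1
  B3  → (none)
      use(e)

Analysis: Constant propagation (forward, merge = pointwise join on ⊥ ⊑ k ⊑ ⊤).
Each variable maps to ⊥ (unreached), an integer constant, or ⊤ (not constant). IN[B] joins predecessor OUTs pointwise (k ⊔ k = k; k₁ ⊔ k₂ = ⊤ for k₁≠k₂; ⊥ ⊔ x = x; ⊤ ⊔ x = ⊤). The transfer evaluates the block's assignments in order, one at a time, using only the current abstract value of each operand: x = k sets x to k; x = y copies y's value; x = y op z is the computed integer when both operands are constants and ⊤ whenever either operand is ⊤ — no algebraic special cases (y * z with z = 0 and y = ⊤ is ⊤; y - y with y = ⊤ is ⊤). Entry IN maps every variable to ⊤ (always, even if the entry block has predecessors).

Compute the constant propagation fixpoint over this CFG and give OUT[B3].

Per-block solution:
  B0:   IN=(all ⊤)   OUT=(all ⊤)
  B1:   IN=(all ⊤)   OUT=(all ⊤)
  B2:   IN=(all ⊤)   OUT={d:1, f:-4; rest ⊤}
  B3:   IN={d:1, f:-4; rest ⊤}   OUT={d:1, f:-4; rest ⊤}

Merge at B3: IN[B3] = OUT[B2] = {a: ⊤, b: ⊤, c: ⊤, d: 1, e: ⊤, f: -4}
Applying B3's transfer function to that IN value gives OUT[B3] (row B3 above).

Answer: {a: ⊤, b: ⊤, c: ⊤, d: 1, e: ⊤, f: -4}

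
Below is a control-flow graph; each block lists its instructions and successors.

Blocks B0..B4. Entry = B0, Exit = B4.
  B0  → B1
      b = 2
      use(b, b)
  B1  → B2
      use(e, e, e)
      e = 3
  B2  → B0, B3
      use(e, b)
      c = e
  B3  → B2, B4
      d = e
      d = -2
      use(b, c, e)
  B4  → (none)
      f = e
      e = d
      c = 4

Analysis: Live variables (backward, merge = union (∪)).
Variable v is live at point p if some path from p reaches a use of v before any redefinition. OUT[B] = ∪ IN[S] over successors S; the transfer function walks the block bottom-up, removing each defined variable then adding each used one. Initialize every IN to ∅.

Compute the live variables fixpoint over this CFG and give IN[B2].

Fixpoint table:
  B0:  IN={e}  OUT={b, e}
  B1:  IN={b, e}  OUT={b, e}
  B2:  IN={b, e}  OUT={b, c, e}
  B3:  IN={b, c, e}  OUT={b, d, e}
  B4:  IN={d, e}  OUT={}

Merge at B2: OUT[B2] = IN[B0] ⊔ IN[B3] = {b, c, e}
Applying B2's transfer function to that OUT value gives IN[B2] (row B2 above).

Answer: {b, e}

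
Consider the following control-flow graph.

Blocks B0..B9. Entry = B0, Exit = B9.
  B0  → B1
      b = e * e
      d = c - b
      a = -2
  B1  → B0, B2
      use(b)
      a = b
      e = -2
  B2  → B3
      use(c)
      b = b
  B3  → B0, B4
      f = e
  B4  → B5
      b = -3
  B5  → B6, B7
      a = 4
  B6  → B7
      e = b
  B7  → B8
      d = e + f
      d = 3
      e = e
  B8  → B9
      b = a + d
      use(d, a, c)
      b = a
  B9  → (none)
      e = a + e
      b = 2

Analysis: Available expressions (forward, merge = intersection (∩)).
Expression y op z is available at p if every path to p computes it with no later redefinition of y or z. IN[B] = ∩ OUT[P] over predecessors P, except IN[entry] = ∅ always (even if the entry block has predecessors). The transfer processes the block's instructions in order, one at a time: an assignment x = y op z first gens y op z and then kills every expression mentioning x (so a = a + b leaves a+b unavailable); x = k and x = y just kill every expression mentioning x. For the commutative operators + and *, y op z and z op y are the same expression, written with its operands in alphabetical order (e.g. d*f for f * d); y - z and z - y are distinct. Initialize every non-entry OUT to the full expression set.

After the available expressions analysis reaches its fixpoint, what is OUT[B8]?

Answer: {a+d}

Working:
Fixpoint table:
  B0: | IN={} | OUT={c-b, e*e}
  B1: | IN={c-b, e*e} | OUT={c-b}
  B2: | IN={c-b} | OUT={}
  B3: | IN={} | OUT={}
  B4: | IN={} | OUT={}
  B5: | IN={} | OUT={}
  B6: | IN={} | OUT={}
  B7: | IN={} | OUT={}
  B8: | IN={} | OUT={a+d}
  B9: | IN={a+d} | OUT={a+d}

Merge at B8: IN[B8] = OUT[B7] = {}
Applying B8's transfer function to that IN value gives OUT[B8] (row B8 above).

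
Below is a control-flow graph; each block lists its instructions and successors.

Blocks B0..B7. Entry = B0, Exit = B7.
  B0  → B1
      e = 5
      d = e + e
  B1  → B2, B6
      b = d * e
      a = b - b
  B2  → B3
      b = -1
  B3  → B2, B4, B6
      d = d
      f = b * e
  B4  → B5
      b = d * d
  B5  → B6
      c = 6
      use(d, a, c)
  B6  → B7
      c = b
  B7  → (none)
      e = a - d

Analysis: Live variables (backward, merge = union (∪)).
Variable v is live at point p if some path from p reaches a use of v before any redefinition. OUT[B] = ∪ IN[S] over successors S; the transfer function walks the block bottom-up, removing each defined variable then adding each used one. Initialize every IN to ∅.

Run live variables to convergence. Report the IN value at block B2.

Answer: {a, d, e}

Trace:
Converged values:
  B0:  IN={}  OUT={d, e}
  B1:  IN={d, e}  OUT={a, b, d, e}
  B2:  IN={a, d, e}  OUT={a, b, d, e}
  B3:  IN={a, b, d, e}  OUT={a, b, d, e}
  B4:  IN={a, d}  OUT={a, b, d}
  B5:  IN={a, b, d}  OUT={a, b, d}
  B6:  IN={a, b, d}  OUT={a, d}
  B7:  IN={a, d}  OUT={}

Merge at B2: OUT[B2] = IN[B3] = {a, b, d, e}
Applying B2's transfer function to that OUT value gives IN[B2] (row B2 above).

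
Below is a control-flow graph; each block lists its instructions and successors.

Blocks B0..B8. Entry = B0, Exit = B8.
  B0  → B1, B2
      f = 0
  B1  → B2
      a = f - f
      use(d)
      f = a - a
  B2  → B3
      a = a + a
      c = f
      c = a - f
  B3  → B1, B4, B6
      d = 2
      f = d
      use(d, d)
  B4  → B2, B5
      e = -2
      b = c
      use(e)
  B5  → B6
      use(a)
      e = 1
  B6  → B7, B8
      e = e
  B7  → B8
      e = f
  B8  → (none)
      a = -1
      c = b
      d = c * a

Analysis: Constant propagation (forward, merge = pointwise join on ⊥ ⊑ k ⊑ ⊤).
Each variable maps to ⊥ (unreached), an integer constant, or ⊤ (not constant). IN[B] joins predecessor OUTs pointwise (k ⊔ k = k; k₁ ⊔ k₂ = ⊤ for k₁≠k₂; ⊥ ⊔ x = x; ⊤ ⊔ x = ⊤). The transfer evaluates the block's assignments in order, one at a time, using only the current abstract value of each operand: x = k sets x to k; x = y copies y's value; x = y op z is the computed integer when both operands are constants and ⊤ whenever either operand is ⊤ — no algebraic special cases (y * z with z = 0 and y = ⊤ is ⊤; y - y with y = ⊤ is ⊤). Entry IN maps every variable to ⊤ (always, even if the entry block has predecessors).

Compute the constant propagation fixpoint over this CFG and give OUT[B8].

Answer: {a: -1, b: ⊤, c: ⊤, d: ⊤, e: ⊤, f: 2}

Trace:
Converged values:
  B0:  IN=(all ⊤)  OUT={f:0; rest ⊤}
  B1:  IN=(all ⊤)  OUT=(all ⊤)
  B2:  IN=(all ⊤)  OUT=(all ⊤)
  B3:  IN=(all ⊤)  OUT={d:2, f:2; rest ⊤}
  B4:  IN={d:2, f:2; rest ⊤}  OUT={d:2, e:-2, f:2; rest ⊤}
  B5:  IN={d:2, e:-2, f:2; rest ⊤}  OUT={d:2, e:1, f:2; rest ⊤}
  B6:  IN={d:2, f:2; rest ⊤}  OUT={d:2, f:2; rest ⊤}
  B7:  IN={d:2, f:2; rest ⊤}  OUT={d:2, e:2, f:2; rest ⊤}
  B8:  IN={d:2, f:2; rest ⊤}  OUT={a:-1, f:2; rest ⊤}

Merge at B8: IN[B8] = OUT[B6] ⊔ OUT[B7] = {a: ⊤, b: ⊤, c: ⊤, d: 2, e: ⊤, f: 2}
Applying B8's transfer function to that IN value gives OUT[B8] (row B8 above).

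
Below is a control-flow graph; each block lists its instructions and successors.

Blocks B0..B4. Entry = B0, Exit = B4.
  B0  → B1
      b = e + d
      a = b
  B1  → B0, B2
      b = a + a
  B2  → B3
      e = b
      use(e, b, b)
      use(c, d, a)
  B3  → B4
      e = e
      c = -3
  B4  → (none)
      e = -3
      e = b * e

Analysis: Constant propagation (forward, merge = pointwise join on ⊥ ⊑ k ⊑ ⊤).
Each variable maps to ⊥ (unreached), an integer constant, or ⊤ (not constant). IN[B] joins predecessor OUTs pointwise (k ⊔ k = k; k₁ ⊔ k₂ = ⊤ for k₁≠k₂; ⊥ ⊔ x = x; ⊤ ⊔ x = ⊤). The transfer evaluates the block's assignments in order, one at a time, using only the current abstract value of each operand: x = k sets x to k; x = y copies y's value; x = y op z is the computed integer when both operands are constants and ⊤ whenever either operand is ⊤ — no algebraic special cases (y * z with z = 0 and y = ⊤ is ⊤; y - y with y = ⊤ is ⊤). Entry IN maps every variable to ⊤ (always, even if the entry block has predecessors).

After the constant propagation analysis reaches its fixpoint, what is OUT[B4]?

Answer: {a: ⊤, b: ⊤, c: -3, d: ⊤, e: ⊤, f: ⊤}

Derivation:
Per-block solution:
  B0:   IN=(all ⊤)   OUT=(all ⊤)
  B1:   IN=(all ⊤)   OUT=(all ⊤)
  B2:   IN=(all ⊤)   OUT=(all ⊤)
  B3:   IN=(all ⊤)   OUT={c:-3; rest ⊤}
  B4:   IN={c:-3; rest ⊤}   OUT={c:-3; rest ⊤}

Merge at B4: IN[B4] = OUT[B3] = {a: ⊤, b: ⊤, c: -3, d: ⊤, e: ⊤, f: ⊤}
Applying B4's transfer function to that IN value gives OUT[B4] (row B4 above).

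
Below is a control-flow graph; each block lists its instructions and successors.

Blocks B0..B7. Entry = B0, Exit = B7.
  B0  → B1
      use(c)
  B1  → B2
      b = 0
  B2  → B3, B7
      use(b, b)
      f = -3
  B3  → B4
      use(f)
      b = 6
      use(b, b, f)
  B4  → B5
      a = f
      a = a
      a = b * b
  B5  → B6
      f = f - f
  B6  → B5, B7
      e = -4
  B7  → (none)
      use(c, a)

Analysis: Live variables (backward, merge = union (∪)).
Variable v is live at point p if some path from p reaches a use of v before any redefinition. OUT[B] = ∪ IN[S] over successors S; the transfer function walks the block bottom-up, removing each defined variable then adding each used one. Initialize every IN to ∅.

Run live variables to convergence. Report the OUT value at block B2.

Converged values:
  B0:  IN={a, c}  OUT={a, c}
  B1:  IN={a, c}  OUT={a, b, c}
  B2:  IN={a, b, c}  OUT={a, c, f}
  B3:  IN={c, f}  OUT={b, c, f}
  B4:  IN={b, c, f}  OUT={a, c, f}
  B5:  IN={a, c, f}  OUT={a, c, f}
  B6:  IN={a, c, f}  OUT={a, c, f}
  B7:  IN={a, c}  OUT={}

Merge at B2: OUT[B2] = IN[B3] ⊔ IN[B7] = {a, c, f}

Answer: {a, c, f}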